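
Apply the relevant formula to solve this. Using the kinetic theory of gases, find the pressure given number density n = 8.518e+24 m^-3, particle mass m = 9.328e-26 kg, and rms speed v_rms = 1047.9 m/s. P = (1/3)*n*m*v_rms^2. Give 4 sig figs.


Step 1: v_rms^2 = 1047.9^2 = 1.098e+06
Step 2: n*m = 8.518e+24*9.328e-26 = 0.7946
Step 3: P = (1/3)*0.7946*1.098e+06 = 2.908e+05 Pa

2.908e+05


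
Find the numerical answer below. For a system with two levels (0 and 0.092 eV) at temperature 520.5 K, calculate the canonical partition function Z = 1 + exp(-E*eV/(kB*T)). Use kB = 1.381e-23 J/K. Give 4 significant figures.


Step 1: Compute beta*E = E*eV/(kB*T) = 0.092*1.602e-19/(1.381e-23*520.5) = 2.05
Step 2: exp(-beta*E) = exp(-2.05) = 0.1287
Step 3: Z = 1 + 0.1287 = 1.129

1.129


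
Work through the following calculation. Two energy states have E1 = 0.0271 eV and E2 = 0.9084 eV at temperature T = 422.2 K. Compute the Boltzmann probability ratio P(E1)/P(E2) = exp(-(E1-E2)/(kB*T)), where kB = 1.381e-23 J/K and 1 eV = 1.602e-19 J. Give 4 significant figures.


Step 1: Compute energy difference dE = E1 - E2 = 0.0271 - 0.9084 = -0.8813 eV
Step 2: Convert to Joules: dE_J = -0.8813 * 1.602e-19 = -1.412e-19 J
Step 3: Compute exponent = -dE_J / (kB * T) = -(-1.412e-19) / (1.381e-23 * 422.2) = 24.21
Step 4: P(E1)/P(E2) = exp(24.21) = 3.282e+10

3.282e+10


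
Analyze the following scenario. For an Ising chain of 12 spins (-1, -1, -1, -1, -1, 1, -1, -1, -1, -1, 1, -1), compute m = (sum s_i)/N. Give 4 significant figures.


Step 1: Count up spins (+1): 2, down spins (-1): 10
Step 2: Total magnetization M = 2 - 10 = -8
Step 3: m = M/N = -8/12 = -0.6667

-0.6667


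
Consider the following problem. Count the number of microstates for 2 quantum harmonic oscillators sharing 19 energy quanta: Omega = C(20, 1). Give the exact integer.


Step 1: Use binomial coefficient C(20, 1)
Step 2: Numerator = 20! / 19!
Step 3: Denominator = 1!
Step 4: Omega = 20

20


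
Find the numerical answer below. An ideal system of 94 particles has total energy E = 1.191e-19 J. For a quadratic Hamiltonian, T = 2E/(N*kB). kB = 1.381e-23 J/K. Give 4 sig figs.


Step 1: Numerator = 2*E = 2*1.191e-19 = 2.382e-19 J
Step 2: Denominator = N*kB = 94*1.381e-23 = 1.298e-21
Step 3: T = 2.382e-19 / 1.298e-21 = 183.5 K

183.5


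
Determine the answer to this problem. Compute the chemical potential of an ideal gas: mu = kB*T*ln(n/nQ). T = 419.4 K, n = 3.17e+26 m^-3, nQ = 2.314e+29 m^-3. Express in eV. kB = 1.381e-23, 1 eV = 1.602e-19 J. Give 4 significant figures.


Step 1: n/nQ = 3.17e+26/2.314e+29 = 0.00137
Step 2: ln(n/nQ) = -6.593
Step 3: mu = kB*T*ln(n/nQ) = 5.792e-21*-6.593 = -3.819e-20 J
Step 4: Convert to eV: -3.819e-20/1.602e-19 = -0.2384 eV

-0.2384


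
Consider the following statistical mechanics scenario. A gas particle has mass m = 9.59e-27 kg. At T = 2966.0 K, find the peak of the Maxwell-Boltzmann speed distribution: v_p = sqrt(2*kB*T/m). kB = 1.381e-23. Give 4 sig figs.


Step 1: Numerator = 2*kB*T = 2*1.381e-23*2966.0 = 8.192e-20
Step 2: Ratio = 8.192e-20 / 9.59e-27 = 8.542e+06
Step 3: v_p = sqrt(8.542e+06) = 2923 m/s

2923


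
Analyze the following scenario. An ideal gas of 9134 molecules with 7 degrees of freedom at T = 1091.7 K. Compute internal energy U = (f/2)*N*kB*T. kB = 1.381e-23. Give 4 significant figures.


Step 1: f/2 = 7/2 = 3.5
Step 2: N*kB*T = 9134*1.381e-23*1091.7 = 1.377e-16
Step 3: U = 3.5 * 1.377e-16 = 4.82e-16 J

4.82e-16


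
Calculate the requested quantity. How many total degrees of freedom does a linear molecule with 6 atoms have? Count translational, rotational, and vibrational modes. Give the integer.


Step 1: Translational DOF = 3
Step 2: Rotational DOF (linear) = 2
Step 3: Vibrational DOF = 3*6 - 5 = 13
Step 4: Total = 3 + 2 + 13 = 18

18


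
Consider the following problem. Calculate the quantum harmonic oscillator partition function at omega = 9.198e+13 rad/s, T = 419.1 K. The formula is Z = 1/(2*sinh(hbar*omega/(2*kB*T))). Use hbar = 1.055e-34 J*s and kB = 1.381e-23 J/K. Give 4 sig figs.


Step 1: Compute x = hbar*omega/(kB*T) = 1.055e-34*9.198e+13/(1.381e-23*419.1) = 1.677
Step 2: x/2 = 0.8383
Step 3: sinh(x/2) = 0.94
Step 4: Z = 1/(2*0.94) = 0.5319

0.5319


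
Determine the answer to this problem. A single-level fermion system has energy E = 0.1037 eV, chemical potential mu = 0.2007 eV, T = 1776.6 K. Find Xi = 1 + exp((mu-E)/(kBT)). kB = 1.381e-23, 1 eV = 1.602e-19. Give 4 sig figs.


Step 1: (mu - E) = 0.2007 - 0.1037 = 0.097 eV
Step 2: x = (mu-E)*eV/(kB*T) = 0.097*1.602e-19/(1.381e-23*1776.6) = 0.6334
Step 3: exp(x) = 1.884
Step 4: Xi = 1 + 1.884 = 2.884

2.884


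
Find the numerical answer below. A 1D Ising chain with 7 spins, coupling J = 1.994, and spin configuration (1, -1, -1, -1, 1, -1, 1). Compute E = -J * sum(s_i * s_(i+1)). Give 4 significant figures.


Step 1: Nearest-neighbor products: -1, 1, 1, -1, -1, -1
Step 2: Sum of products = -2
Step 3: E = -1.994 * -2 = 3.988

3.988


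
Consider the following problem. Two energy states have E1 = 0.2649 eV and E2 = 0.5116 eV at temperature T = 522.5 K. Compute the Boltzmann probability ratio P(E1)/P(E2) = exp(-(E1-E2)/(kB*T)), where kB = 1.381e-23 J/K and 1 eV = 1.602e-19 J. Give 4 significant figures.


Step 1: Compute energy difference dE = E1 - E2 = 0.2649 - 0.5116 = -0.2467 eV
Step 2: Convert to Joules: dE_J = -0.2467 * 1.602e-19 = -3.952e-20 J
Step 3: Compute exponent = -dE_J / (kB * T) = -(-3.952e-20) / (1.381e-23 * 522.5) = 5.477
Step 4: P(E1)/P(E2) = exp(5.477) = 239.2

239.2


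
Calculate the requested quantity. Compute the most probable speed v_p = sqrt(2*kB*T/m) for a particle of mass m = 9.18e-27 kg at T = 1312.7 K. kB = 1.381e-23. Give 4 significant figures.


Step 1: Numerator = 2*kB*T = 2*1.381e-23*1312.7 = 3.626e-20
Step 2: Ratio = 3.626e-20 / 9.18e-27 = 3.95e+06
Step 3: v_p = sqrt(3.95e+06) = 1987 m/s

1987


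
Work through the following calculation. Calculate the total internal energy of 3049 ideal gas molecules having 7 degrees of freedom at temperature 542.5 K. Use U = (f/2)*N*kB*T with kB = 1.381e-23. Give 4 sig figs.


Step 1: f/2 = 7/2 = 3.5
Step 2: N*kB*T = 3049*1.381e-23*542.5 = 2.284e-17
Step 3: U = 3.5 * 2.284e-17 = 7.995e-17 J

7.995e-17


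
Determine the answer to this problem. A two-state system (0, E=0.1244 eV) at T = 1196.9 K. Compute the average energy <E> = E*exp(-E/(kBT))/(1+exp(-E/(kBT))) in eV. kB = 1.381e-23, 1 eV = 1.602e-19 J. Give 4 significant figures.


Step 1: beta*E = 0.1244*1.602e-19/(1.381e-23*1196.9) = 1.206
Step 2: exp(-beta*E) = 0.2995
Step 3: <E> = 0.1244*0.2995/(1+0.2995) = 0.02867 eV

0.02867


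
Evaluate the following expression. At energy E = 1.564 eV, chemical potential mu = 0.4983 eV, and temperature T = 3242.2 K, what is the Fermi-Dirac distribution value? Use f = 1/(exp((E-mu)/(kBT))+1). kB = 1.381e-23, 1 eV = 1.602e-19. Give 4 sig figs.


Step 1: (E - mu) = 1.564 - 0.4983 = 1.066 eV
Step 2: Convert: (E-mu)*eV = 1.707e-19 J
Step 3: x = (E-mu)*eV/(kB*T) = 3.813
Step 4: f = 1/(exp(3.813)+1) = 0.02161

0.02161


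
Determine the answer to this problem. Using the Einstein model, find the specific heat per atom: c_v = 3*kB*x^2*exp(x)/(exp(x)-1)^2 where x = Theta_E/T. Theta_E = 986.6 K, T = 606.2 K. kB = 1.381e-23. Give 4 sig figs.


Step 1: x = Theta_E/T = 986.6/606.2 = 1.628
Step 2: x^2 = 2.649
Step 3: exp(x) = 5.091
Step 4: c_v = 3*1.381e-23*2.649*5.091/(5.091-1)^2 = 3.338e-23

3.338e-23


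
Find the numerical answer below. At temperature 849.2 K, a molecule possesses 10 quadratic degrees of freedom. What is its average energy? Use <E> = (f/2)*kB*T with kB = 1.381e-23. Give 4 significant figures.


Step 1: f/2 = 10/2 = 5
Step 2: kB*T = 1.381e-23 * 849.2 = 1.173e-20
Step 3: <E> = 5 * 1.173e-20 = 5.864e-20 J

5.864e-20


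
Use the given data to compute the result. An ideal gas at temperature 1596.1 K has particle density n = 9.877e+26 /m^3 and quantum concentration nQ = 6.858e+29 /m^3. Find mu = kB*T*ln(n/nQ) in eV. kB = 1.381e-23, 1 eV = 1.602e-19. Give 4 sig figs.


Step 1: n/nQ = 9.877e+26/6.858e+29 = 0.00144
Step 2: ln(n/nQ) = -6.543
Step 3: mu = kB*T*ln(n/nQ) = 2.204e-20*-6.543 = -1.442e-19 J
Step 4: Convert to eV: -1.442e-19/1.602e-19 = -0.9003 eV

-0.9003


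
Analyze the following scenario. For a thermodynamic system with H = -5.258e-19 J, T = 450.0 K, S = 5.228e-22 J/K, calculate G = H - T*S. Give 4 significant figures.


Step 1: T*S = 450.0 * 5.228e-22 = 2.353e-19 J
Step 2: G = H - T*S = -5.258e-19 - 2.353e-19
Step 3: G = -7.611e-19 J

-7.611e-19


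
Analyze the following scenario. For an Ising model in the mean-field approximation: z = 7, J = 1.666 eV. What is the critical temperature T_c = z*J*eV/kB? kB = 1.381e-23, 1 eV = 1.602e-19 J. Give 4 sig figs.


Step 1: z*J = 7*1.666 = 11.66 eV
Step 2: Convert to Joules: 11.66*1.602e-19 = 1.868e-18 J
Step 3: T_c = 1.868e-18 / 1.381e-23 = 1.353e+05 K

1.353e+05


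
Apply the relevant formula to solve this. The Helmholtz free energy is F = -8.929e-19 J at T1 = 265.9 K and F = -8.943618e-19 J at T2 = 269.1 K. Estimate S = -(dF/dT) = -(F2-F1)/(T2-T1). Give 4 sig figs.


Step 1: dF = F2 - F1 = -8.943618e-19 - (-8.929e-19) = -1.4618e-21 J
Step 2: dT = T2 - T1 = 269.1 - 265.9 = 3.2 K
Step 3: S = -dF/dT = -(-1.4618e-21)/3.2 = 4.568e-22 J/K

4.568e-22


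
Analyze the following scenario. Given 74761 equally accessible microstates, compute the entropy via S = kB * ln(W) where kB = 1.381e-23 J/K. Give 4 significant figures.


Step 1: ln(W) = ln(74761) = 11.22
Step 2: S = kB * ln(W) = 1.381e-23 * 11.22
Step 3: S = 1.55e-22 J/K

1.55e-22


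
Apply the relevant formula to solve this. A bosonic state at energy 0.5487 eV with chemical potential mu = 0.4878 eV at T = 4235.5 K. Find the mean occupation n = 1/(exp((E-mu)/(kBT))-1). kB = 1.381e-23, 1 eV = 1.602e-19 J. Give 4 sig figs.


Step 1: (E - mu) = 0.0609 eV
Step 2: x = (E-mu)*eV/(kB*T) = 0.0609*1.602e-19/(1.381e-23*4235.5) = 0.1668
Step 3: exp(x) = 1.182
Step 4: n = 1/(exp(x)-1) = 5.509

5.509


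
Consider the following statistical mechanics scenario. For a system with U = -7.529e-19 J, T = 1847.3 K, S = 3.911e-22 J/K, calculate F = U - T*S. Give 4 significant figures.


Step 1: T*S = 1847.3 * 3.911e-22 = 7.225e-19 J
Step 2: F = U - T*S = -7.529e-19 - 7.225e-19
Step 3: F = -1.475e-18 J

-1.475e-18


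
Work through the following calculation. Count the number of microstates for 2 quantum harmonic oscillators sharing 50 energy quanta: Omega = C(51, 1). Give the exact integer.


Step 1: Use binomial coefficient C(51, 1)
Step 2: Numerator = 51! / 50!
Step 3: Denominator = 1!
Step 4: Omega = 51

51


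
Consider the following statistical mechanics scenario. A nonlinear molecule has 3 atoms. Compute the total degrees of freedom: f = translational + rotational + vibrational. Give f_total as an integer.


Step 1: Translational DOF = 3
Step 2: Rotational DOF (nonlinear) = 3
Step 3: Vibrational DOF = 3*3 - 6 = 3
Step 4: Total = 3 + 3 + 3 = 9

9


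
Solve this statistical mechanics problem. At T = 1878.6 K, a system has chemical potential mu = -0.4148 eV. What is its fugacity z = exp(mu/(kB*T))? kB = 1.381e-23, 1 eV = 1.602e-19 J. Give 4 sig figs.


Step 1: Convert mu to Joules: -0.4148*1.602e-19 = -6.645e-20 J
Step 2: kB*T = 1.381e-23*1878.6 = 2.594e-20 J
Step 3: mu/(kB*T) = -2.561
Step 4: z = exp(-2.561) = 0.0772

0.0772


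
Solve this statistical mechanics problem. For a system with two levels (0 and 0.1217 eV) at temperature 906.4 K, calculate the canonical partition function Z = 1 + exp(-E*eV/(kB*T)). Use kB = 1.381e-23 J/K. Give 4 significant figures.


Step 1: Compute beta*E = E*eV/(kB*T) = 0.1217*1.602e-19/(1.381e-23*906.4) = 1.558
Step 2: exp(-beta*E) = exp(-1.558) = 0.2107
Step 3: Z = 1 + 0.2107 = 1.211

1.211


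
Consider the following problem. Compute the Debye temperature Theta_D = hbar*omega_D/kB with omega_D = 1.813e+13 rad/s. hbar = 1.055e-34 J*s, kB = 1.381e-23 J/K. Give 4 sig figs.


Step 1: hbar*omega_D = 1.055e-34 * 1.813e+13 = 1.913e-21 J
Step 2: Theta_D = 1.913e-21 / 1.381e-23
Step 3: Theta_D = 138.5 K

138.5


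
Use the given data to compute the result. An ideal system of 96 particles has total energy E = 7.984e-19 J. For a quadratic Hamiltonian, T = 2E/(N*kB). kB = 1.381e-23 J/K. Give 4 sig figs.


Step 1: Numerator = 2*E = 2*7.984e-19 = 1.597e-18 J
Step 2: Denominator = N*kB = 96*1.381e-23 = 1.326e-21
Step 3: T = 1.597e-18 / 1.326e-21 = 1204 K

1204


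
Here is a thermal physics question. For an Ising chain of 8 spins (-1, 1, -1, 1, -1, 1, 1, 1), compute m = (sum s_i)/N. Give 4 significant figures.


Step 1: Count up spins (+1): 5, down spins (-1): 3
Step 2: Total magnetization M = 5 - 3 = 2
Step 3: m = M/N = 2/8 = 0.25

0.25


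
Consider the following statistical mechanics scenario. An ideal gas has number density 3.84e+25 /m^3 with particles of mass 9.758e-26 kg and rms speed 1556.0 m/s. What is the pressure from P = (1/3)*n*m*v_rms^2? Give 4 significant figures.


Step 1: v_rms^2 = 1556.0^2 = 2.421e+06
Step 2: n*m = 3.84e+25*9.758e-26 = 3.747
Step 3: P = (1/3)*3.747*2.421e+06 = 3.024e+06 Pa

3.024e+06


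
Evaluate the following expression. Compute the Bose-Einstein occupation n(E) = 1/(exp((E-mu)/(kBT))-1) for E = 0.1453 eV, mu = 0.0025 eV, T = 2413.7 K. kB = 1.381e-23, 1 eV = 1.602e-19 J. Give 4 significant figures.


Step 1: (E - mu) = 0.1428 eV
Step 2: x = (E-mu)*eV/(kB*T) = 0.1428*1.602e-19/(1.381e-23*2413.7) = 0.6863
Step 3: exp(x) = 1.986
Step 4: n = 1/(exp(x)-1) = 1.014

1.014


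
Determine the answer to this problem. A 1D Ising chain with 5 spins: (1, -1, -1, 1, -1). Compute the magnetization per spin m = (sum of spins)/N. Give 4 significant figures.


Step 1: Count up spins (+1): 2, down spins (-1): 3
Step 2: Total magnetization M = 2 - 3 = -1
Step 3: m = M/N = -1/5 = -0.2

-0.2


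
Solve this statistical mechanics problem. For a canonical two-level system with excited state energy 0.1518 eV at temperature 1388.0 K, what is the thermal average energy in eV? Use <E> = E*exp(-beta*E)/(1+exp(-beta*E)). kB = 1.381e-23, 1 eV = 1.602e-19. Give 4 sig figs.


Step 1: beta*E = 0.1518*1.602e-19/(1.381e-23*1388.0) = 1.269
Step 2: exp(-beta*E) = 0.2812
Step 3: <E> = 0.1518*0.2812/(1+0.2812) = 0.03332 eV

0.03332


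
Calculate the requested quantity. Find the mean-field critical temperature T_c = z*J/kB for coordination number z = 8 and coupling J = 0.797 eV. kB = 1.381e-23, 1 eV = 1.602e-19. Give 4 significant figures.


Step 1: z*J = 8*0.797 = 6.376 eV
Step 2: Convert to Joules: 6.376*1.602e-19 = 1.021e-18 J
Step 3: T_c = 1.021e-18 / 1.381e-23 = 7.396e+04 K

7.396e+04


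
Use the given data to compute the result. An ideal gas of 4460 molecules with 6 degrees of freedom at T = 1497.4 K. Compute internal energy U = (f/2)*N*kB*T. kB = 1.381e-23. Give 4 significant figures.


Step 1: f/2 = 6/2 = 3.0
Step 2: N*kB*T = 4460*1.381e-23*1497.4 = 9.223e-17
Step 3: U = 3.0 * 9.223e-17 = 2.767e-16 J

2.767e-16


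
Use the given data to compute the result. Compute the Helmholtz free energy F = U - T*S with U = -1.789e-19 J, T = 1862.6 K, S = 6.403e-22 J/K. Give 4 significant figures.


Step 1: T*S = 1862.6 * 6.403e-22 = 1.193e-18 J
Step 2: F = U - T*S = -1.789e-19 - 1.193e-18
Step 3: F = -1.372e-18 J

-1.372e-18


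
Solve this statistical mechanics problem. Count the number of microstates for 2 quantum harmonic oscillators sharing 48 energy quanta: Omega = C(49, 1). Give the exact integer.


Step 1: Use binomial coefficient C(49, 1)
Step 2: Numerator = 49! / 48!
Step 3: Denominator = 1!
Step 4: Omega = 49

49


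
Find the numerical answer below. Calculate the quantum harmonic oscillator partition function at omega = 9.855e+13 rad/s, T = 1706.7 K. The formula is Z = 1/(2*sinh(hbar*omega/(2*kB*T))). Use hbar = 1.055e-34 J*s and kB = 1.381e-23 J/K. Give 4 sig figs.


Step 1: Compute x = hbar*omega/(kB*T) = 1.055e-34*9.855e+13/(1.381e-23*1706.7) = 0.4411
Step 2: x/2 = 0.2206
Step 3: sinh(x/2) = 0.2224
Step 4: Z = 1/(2*0.2224) = 2.249

2.249


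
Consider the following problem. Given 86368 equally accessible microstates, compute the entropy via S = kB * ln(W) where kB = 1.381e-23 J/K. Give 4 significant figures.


Step 1: ln(W) = ln(86368) = 11.37
Step 2: S = kB * ln(W) = 1.381e-23 * 11.37
Step 3: S = 1.57e-22 J/K

1.57e-22


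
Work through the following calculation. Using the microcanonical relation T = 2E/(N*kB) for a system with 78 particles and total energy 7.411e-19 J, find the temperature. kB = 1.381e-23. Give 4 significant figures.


Step 1: Numerator = 2*E = 2*7.411e-19 = 1.482e-18 J
Step 2: Denominator = N*kB = 78*1.381e-23 = 1.077e-21
Step 3: T = 1.482e-18 / 1.077e-21 = 1376 K

1376


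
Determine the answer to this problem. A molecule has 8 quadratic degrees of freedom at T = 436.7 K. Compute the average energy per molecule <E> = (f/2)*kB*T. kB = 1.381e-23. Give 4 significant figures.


Step 1: f/2 = 8/2 = 4
Step 2: kB*T = 1.381e-23 * 436.7 = 6.031e-21
Step 3: <E> = 4 * 6.031e-21 = 2.412e-20 J

2.412e-20


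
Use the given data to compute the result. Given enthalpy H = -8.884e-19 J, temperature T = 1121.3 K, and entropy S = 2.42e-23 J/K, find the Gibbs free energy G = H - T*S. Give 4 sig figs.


Step 1: T*S = 1121.3 * 2.42e-23 = 2.714e-20 J
Step 2: G = H - T*S = -8.884e-19 - 2.714e-20
Step 3: G = -9.155e-19 J

-9.155e-19


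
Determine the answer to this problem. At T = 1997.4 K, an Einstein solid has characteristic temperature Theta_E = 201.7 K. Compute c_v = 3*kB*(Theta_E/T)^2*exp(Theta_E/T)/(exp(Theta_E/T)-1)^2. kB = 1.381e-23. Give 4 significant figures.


Step 1: x = Theta_E/T = 201.7/1997.4 = 0.101
Step 2: x^2 = 0.0102
Step 3: exp(x) = 1.106
Step 4: c_v = 3*1.381e-23*0.0102*1.106/(1.106-1)^2 = 4.139e-23

4.139e-23


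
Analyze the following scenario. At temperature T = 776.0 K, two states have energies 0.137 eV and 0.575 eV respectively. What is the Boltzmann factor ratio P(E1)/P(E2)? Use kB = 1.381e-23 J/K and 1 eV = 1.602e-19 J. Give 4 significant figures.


Step 1: Compute energy difference dE = E1 - E2 = 0.137 - 0.575 = -0.438 eV
Step 2: Convert to Joules: dE_J = -0.438 * 1.602e-19 = -7.017e-20 J
Step 3: Compute exponent = -dE_J / (kB * T) = -(-7.017e-20) / (1.381e-23 * 776.0) = 6.548
Step 4: P(E1)/P(E2) = exp(6.548) = 697.6

697.6


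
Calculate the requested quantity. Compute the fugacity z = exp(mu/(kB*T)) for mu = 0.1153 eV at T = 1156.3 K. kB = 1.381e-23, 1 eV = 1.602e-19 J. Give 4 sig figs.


Step 1: Convert mu to Joules: 0.1153*1.602e-19 = 1.847e-20 J
Step 2: kB*T = 1.381e-23*1156.3 = 1.597e-20 J
Step 3: mu/(kB*T) = 1.157
Step 4: z = exp(1.157) = 3.179

3.179


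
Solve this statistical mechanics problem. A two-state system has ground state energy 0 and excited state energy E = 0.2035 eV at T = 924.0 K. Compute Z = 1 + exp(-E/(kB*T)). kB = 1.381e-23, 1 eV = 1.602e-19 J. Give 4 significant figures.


Step 1: Compute beta*E = E*eV/(kB*T) = 0.2035*1.602e-19/(1.381e-23*924.0) = 2.555
Step 2: exp(-beta*E) = exp(-2.555) = 0.07771
Step 3: Z = 1 + 0.07771 = 1.078

1.078


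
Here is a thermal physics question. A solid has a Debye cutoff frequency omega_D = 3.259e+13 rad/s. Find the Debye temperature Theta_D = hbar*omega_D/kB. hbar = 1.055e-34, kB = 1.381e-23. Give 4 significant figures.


Step 1: hbar*omega_D = 1.055e-34 * 3.259e+13 = 3.438e-21 J
Step 2: Theta_D = 3.438e-21 / 1.381e-23
Step 3: Theta_D = 249 K

249


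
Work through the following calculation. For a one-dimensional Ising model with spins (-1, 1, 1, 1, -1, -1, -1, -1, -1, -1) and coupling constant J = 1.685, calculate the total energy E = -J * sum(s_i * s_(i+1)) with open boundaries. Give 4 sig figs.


Step 1: Nearest-neighbor products: -1, 1, 1, -1, 1, 1, 1, 1, 1
Step 2: Sum of products = 5
Step 3: E = -1.685 * 5 = -8.425

-8.425


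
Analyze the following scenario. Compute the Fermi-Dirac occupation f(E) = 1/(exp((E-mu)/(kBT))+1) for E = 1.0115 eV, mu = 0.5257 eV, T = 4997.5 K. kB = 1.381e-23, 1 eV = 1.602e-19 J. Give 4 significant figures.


Step 1: (E - mu) = 1.0115 - 0.5257 = 0.4858 eV
Step 2: Convert: (E-mu)*eV = 7.783e-20 J
Step 3: x = (E-mu)*eV/(kB*T) = 1.128
Step 4: f = 1/(exp(1.128)+1) = 0.2446

0.2446


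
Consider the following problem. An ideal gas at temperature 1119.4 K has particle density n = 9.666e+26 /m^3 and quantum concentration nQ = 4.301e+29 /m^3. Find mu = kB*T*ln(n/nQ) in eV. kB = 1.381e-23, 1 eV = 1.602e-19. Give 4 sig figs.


Step 1: n/nQ = 9.666e+26/4.301e+29 = 0.002247
Step 2: ln(n/nQ) = -6.098
Step 3: mu = kB*T*ln(n/nQ) = 1.546e-20*-6.098 = -9.427e-20 J
Step 4: Convert to eV: -9.427e-20/1.602e-19 = -0.5884 eV

-0.5884


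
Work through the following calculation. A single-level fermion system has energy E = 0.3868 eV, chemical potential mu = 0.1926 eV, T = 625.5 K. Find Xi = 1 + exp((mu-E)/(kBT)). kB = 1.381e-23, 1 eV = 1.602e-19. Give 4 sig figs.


Step 1: (mu - E) = 0.1926 - 0.3868 = -0.1942 eV
Step 2: x = (mu-E)*eV/(kB*T) = -0.1942*1.602e-19/(1.381e-23*625.5) = -3.602
Step 3: exp(x) = 0.02728
Step 4: Xi = 1 + 0.02728 = 1.027

1.027


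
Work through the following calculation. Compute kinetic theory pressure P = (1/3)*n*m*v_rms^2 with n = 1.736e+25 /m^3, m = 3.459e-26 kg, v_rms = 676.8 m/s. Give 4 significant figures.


Step 1: v_rms^2 = 676.8^2 = 4.581e+05
Step 2: n*m = 1.736e+25*3.459e-26 = 0.6005
Step 3: P = (1/3)*0.6005*4.581e+05 = 9.169e+04 Pa

9.169e+04


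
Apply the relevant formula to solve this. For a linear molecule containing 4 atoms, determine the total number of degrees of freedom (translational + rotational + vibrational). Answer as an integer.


Step 1: Translational DOF = 3
Step 2: Rotational DOF (linear) = 2
Step 3: Vibrational DOF = 3*4 - 5 = 7
Step 4: Total = 3 + 2 + 7 = 12

12


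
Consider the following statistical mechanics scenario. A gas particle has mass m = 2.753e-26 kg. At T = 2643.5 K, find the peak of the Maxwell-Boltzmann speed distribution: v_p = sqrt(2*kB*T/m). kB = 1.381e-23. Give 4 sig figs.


Step 1: Numerator = 2*kB*T = 2*1.381e-23*2643.5 = 7.301e-20
Step 2: Ratio = 7.301e-20 / 2.753e-26 = 2.652e+06
Step 3: v_p = sqrt(2.652e+06) = 1629 m/s

1629


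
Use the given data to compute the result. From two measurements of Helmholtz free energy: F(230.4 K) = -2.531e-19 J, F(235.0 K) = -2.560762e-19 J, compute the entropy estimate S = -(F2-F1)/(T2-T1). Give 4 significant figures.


Step 1: dF = F2 - F1 = -2.560762e-19 - (-2.531e-19) = -2.9762e-21 J
Step 2: dT = T2 - T1 = 235.0 - 230.4 = 4.6 K
Step 3: S = -dF/dT = -(-2.9762e-21)/4.6 = 6.47e-22 J/K

6.47e-22


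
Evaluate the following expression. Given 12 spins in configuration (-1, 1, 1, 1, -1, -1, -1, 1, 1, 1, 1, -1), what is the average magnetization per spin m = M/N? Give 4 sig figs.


Step 1: Count up spins (+1): 7, down spins (-1): 5
Step 2: Total magnetization M = 7 - 5 = 2
Step 3: m = M/N = 2/12 = 0.1667

0.1667


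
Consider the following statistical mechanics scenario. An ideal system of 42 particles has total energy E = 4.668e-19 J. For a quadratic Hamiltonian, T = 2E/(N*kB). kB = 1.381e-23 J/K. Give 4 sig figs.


Step 1: Numerator = 2*E = 2*4.668e-19 = 9.336e-19 J
Step 2: Denominator = N*kB = 42*1.381e-23 = 5.8e-22
Step 3: T = 9.336e-19 / 5.8e-22 = 1610 K

1610


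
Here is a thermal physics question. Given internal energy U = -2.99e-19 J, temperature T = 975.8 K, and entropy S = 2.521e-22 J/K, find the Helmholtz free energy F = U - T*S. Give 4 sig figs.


Step 1: T*S = 975.8 * 2.521e-22 = 2.46e-19 J
Step 2: F = U - T*S = -2.99e-19 - 2.46e-19
Step 3: F = -5.45e-19 J

-5.45e-19


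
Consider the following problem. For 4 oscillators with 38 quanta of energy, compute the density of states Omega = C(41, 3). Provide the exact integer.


Step 1: Use binomial coefficient C(41, 3)
Step 2: Numerator = 41! / 38!
Step 3: Denominator = 3!
Step 4: Omega = 10660

10660


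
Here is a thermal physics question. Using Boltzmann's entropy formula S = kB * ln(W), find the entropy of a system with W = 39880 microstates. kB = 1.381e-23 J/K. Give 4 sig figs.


Step 1: ln(W) = ln(39880) = 10.59
Step 2: S = kB * ln(W) = 1.381e-23 * 10.59
Step 3: S = 1.463e-22 J/K

1.463e-22


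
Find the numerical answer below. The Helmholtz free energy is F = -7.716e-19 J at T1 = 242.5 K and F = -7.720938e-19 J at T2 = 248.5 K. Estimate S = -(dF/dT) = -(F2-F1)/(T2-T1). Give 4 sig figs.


Step 1: dF = F2 - F1 = -7.720938e-19 - (-7.716e-19) = -4.938e-22 J
Step 2: dT = T2 - T1 = 248.5 - 242.5 = 6 K
Step 3: S = -dF/dT = -(-4.938e-22)/6 = 8.23e-23 J/K

8.23e-23


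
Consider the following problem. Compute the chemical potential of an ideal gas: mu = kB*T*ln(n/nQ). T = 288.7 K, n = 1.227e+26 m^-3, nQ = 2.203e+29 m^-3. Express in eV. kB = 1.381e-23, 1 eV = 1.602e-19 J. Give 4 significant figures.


Step 1: n/nQ = 1.227e+26/2.203e+29 = 0.000557
Step 2: ln(n/nQ) = -7.493
Step 3: mu = kB*T*ln(n/nQ) = 3.987e-21*-7.493 = -2.987e-20 J
Step 4: Convert to eV: -2.987e-20/1.602e-19 = -0.1865 eV

-0.1865


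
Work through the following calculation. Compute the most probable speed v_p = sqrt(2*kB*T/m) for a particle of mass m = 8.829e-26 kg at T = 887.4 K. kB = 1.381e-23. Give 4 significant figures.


Step 1: Numerator = 2*kB*T = 2*1.381e-23*887.4 = 2.451e-20
Step 2: Ratio = 2.451e-20 / 8.829e-26 = 2.776e+05
Step 3: v_p = sqrt(2.776e+05) = 526.9 m/s

526.9


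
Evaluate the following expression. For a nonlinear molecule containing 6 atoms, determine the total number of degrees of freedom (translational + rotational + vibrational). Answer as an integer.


Step 1: Translational DOF = 3
Step 2: Rotational DOF (nonlinear) = 3
Step 3: Vibrational DOF = 3*6 - 6 = 12
Step 4: Total = 3 + 3 + 12 = 18

18


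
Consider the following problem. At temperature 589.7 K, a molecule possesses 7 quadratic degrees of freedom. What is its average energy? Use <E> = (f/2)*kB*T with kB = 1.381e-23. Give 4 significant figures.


Step 1: f/2 = 7/2 = 3.5
Step 2: kB*T = 1.381e-23 * 589.7 = 8.144e-21
Step 3: <E> = 3.5 * 8.144e-21 = 2.85e-20 J

2.85e-20


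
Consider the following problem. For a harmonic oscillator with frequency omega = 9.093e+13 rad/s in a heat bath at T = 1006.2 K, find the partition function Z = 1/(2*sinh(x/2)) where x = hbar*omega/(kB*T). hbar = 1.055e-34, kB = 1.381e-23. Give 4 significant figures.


Step 1: Compute x = hbar*omega/(kB*T) = 1.055e-34*9.093e+13/(1.381e-23*1006.2) = 0.6904
Step 2: x/2 = 0.3452
Step 3: sinh(x/2) = 0.3521
Step 4: Z = 1/(2*0.3521) = 1.42

1.42


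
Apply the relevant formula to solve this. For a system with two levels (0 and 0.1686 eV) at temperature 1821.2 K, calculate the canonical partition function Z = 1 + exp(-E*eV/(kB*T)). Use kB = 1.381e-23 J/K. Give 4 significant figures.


Step 1: Compute beta*E = E*eV/(kB*T) = 0.1686*1.602e-19/(1.381e-23*1821.2) = 1.074
Step 2: exp(-beta*E) = exp(-1.074) = 0.3417
Step 3: Z = 1 + 0.3417 = 1.342

1.342


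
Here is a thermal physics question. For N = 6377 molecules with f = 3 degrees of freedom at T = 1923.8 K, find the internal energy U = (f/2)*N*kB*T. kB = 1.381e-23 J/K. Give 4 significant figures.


Step 1: f/2 = 3/2 = 1.5
Step 2: N*kB*T = 6377*1.381e-23*1923.8 = 1.694e-16
Step 3: U = 1.5 * 1.694e-16 = 2.541e-16 J

2.541e-16


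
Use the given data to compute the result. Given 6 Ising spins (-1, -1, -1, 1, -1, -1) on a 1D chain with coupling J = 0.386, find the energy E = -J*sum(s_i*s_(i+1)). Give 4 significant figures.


Step 1: Nearest-neighbor products: 1, 1, -1, -1, 1
Step 2: Sum of products = 1
Step 3: E = -0.386 * 1 = -0.386

-0.386


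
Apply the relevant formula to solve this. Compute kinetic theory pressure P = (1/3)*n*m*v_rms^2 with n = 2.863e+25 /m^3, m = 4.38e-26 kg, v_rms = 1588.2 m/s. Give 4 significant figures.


Step 1: v_rms^2 = 1588.2^2 = 2.522e+06
Step 2: n*m = 2.863e+25*4.38e-26 = 1.254
Step 3: P = (1/3)*1.254*2.522e+06 = 1.054e+06 Pa

1.054e+06


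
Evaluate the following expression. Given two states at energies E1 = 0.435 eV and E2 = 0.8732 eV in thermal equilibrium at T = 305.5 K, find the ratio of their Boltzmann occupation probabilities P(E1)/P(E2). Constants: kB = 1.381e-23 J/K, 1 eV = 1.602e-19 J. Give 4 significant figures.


Step 1: Compute energy difference dE = E1 - E2 = 0.435 - 0.8732 = -0.4382 eV
Step 2: Convert to Joules: dE_J = -0.4382 * 1.602e-19 = -7.02e-20 J
Step 3: Compute exponent = -dE_J / (kB * T) = -(-7.02e-20) / (1.381e-23 * 305.5) = 16.64
Step 4: P(E1)/P(E2) = exp(16.64) = 1.684e+07

1.684e+07


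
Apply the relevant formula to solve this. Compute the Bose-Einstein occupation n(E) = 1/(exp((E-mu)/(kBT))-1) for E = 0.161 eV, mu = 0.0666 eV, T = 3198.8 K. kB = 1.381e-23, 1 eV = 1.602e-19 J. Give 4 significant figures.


Step 1: (E - mu) = 0.0944 eV
Step 2: x = (E-mu)*eV/(kB*T) = 0.0944*1.602e-19/(1.381e-23*3198.8) = 0.3423
Step 3: exp(x) = 1.408
Step 4: n = 1/(exp(x)-1) = 2.45

2.45


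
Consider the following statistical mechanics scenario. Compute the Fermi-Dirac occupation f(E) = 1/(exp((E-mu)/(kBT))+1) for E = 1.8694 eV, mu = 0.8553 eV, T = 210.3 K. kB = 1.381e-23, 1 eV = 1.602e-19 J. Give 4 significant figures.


Step 1: (E - mu) = 1.8694 - 0.8553 = 1.014 eV
Step 2: Convert: (E-mu)*eV = 1.625e-19 J
Step 3: x = (E-mu)*eV/(kB*T) = 55.94
Step 4: f = 1/(exp(55.94)+1) = 5.084e-25

5.084e-25


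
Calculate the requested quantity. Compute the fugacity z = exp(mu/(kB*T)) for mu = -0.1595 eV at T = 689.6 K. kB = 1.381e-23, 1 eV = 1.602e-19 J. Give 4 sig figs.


Step 1: Convert mu to Joules: -0.1595*1.602e-19 = -2.555e-20 J
Step 2: kB*T = 1.381e-23*689.6 = 9.523e-21 J
Step 3: mu/(kB*T) = -2.683
Step 4: z = exp(-2.683) = 0.06835

0.06835


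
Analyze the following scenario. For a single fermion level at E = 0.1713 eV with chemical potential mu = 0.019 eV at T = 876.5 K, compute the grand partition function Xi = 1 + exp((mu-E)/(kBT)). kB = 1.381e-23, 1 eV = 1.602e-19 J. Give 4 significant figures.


Step 1: (mu - E) = 0.019 - 0.1713 = -0.1523 eV
Step 2: x = (mu-E)*eV/(kB*T) = -0.1523*1.602e-19/(1.381e-23*876.5) = -2.016
Step 3: exp(x) = 0.1332
Step 4: Xi = 1 + 0.1332 = 1.133

1.133


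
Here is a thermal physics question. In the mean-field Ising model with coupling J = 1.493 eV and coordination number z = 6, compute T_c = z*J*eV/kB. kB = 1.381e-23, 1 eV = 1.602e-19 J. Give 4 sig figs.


Step 1: z*J = 6*1.493 = 8.958 eV
Step 2: Convert to Joules: 8.958*1.602e-19 = 1.435e-18 J
Step 3: T_c = 1.435e-18 / 1.381e-23 = 1.039e+05 K

1.039e+05


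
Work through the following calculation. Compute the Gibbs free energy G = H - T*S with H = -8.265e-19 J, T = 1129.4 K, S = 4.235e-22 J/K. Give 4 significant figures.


Step 1: T*S = 1129.4 * 4.235e-22 = 4.783e-19 J
Step 2: G = H - T*S = -8.265e-19 - 4.783e-19
Step 3: G = -1.305e-18 J

-1.305e-18


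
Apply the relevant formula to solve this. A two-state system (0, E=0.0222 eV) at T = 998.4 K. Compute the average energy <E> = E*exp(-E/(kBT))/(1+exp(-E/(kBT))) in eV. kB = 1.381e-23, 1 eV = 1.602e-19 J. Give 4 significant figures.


Step 1: beta*E = 0.0222*1.602e-19/(1.381e-23*998.4) = 0.2579
Step 2: exp(-beta*E) = 0.7726
Step 3: <E> = 0.0222*0.7726/(1+0.7726) = 0.009676 eV

0.009676


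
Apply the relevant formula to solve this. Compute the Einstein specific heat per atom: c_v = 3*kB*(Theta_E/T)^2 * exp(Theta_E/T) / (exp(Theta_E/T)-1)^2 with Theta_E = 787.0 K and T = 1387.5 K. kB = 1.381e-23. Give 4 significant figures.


Step 1: x = Theta_E/T = 787.0/1387.5 = 0.5672
Step 2: x^2 = 0.3217
Step 3: exp(x) = 1.763
Step 4: c_v = 3*1.381e-23*0.3217*1.763/(1.763-1)^2 = 4.034e-23

4.034e-23


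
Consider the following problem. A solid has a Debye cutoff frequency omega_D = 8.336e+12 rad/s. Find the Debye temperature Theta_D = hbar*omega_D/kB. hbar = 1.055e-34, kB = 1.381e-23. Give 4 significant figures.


Step 1: hbar*omega_D = 1.055e-34 * 8.336e+12 = 8.794e-22 J
Step 2: Theta_D = 8.794e-22 / 1.381e-23
Step 3: Theta_D = 63.68 K

63.68


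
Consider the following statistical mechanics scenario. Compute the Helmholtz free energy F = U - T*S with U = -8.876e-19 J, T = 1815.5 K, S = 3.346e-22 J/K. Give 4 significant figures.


Step 1: T*S = 1815.5 * 3.346e-22 = 6.075e-19 J
Step 2: F = U - T*S = -8.876e-19 - 6.075e-19
Step 3: F = -1.495e-18 J

-1.495e-18


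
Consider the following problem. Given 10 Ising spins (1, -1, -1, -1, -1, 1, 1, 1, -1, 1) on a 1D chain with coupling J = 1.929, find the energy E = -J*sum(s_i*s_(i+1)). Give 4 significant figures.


Step 1: Nearest-neighbor products: -1, 1, 1, 1, -1, 1, 1, -1, -1
Step 2: Sum of products = 1
Step 3: E = -1.929 * 1 = -1.929

-1.929


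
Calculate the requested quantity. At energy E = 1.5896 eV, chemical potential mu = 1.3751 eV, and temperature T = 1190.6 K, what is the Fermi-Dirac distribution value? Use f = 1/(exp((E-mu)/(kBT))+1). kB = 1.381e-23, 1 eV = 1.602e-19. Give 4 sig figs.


Step 1: (E - mu) = 1.5896 - 1.3751 = 0.2145 eV
Step 2: Convert: (E-mu)*eV = 3.436e-20 J
Step 3: x = (E-mu)*eV/(kB*T) = 2.09
Step 4: f = 1/(exp(2.09)+1) = 0.1101

0.1101


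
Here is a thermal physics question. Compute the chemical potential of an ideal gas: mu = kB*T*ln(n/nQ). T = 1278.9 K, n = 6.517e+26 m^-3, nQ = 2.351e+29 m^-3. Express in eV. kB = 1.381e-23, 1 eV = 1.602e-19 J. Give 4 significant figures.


Step 1: n/nQ = 6.517e+26/2.351e+29 = 0.002772
Step 2: ln(n/nQ) = -5.888
Step 3: mu = kB*T*ln(n/nQ) = 1.766e-20*-5.888 = -1.04e-19 J
Step 4: Convert to eV: -1.04e-19/1.602e-19 = -0.6492 eV

-0.6492


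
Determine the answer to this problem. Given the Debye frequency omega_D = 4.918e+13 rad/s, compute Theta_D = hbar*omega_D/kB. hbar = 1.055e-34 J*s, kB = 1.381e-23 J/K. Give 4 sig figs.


Step 1: hbar*omega_D = 1.055e-34 * 4.918e+13 = 5.188e-21 J
Step 2: Theta_D = 5.188e-21 / 1.381e-23
Step 3: Theta_D = 375.7 K

375.7


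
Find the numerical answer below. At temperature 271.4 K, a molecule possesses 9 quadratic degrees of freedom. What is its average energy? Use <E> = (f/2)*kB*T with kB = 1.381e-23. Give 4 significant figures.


Step 1: f/2 = 9/2 = 4.5
Step 2: kB*T = 1.381e-23 * 271.4 = 3.748e-21
Step 3: <E> = 4.5 * 3.748e-21 = 1.687e-20 J

1.687e-20


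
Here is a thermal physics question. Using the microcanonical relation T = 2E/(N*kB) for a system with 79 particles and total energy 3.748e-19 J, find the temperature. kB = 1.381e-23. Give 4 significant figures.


Step 1: Numerator = 2*E = 2*3.748e-19 = 7.496e-19 J
Step 2: Denominator = N*kB = 79*1.381e-23 = 1.091e-21
Step 3: T = 7.496e-19 / 1.091e-21 = 687.1 K

687.1


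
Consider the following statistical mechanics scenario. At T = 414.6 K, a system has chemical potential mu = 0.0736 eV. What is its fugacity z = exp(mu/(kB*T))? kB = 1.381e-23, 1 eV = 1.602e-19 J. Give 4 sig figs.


Step 1: Convert mu to Joules: 0.0736*1.602e-19 = 1.179e-20 J
Step 2: kB*T = 1.381e-23*414.6 = 5.726e-21 J
Step 3: mu/(kB*T) = 2.059
Step 4: z = exp(2.059) = 7.84

7.84


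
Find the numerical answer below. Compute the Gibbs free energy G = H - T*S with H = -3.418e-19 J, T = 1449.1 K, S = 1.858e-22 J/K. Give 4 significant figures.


Step 1: T*S = 1449.1 * 1.858e-22 = 2.692e-19 J
Step 2: G = H - T*S = -3.418e-19 - 2.692e-19
Step 3: G = -6.11e-19 J

-6.11e-19


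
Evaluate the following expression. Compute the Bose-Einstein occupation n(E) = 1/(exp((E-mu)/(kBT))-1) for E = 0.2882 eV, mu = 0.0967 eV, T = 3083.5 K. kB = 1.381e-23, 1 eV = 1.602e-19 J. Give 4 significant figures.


Step 1: (E - mu) = 0.1915 eV
Step 2: x = (E-mu)*eV/(kB*T) = 0.1915*1.602e-19/(1.381e-23*3083.5) = 0.7204
Step 3: exp(x) = 2.055
Step 4: n = 1/(exp(x)-1) = 0.9476

0.9476


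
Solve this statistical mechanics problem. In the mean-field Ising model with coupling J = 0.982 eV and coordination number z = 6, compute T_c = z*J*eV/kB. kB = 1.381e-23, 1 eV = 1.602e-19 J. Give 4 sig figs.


Step 1: z*J = 6*0.982 = 5.892 eV
Step 2: Convert to Joules: 5.892*1.602e-19 = 9.439e-19 J
Step 3: T_c = 9.439e-19 / 1.381e-23 = 6.835e+04 K

6.835e+04


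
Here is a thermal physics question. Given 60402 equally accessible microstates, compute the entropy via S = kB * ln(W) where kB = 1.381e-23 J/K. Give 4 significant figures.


Step 1: ln(W) = ln(60402) = 11.01
Step 2: S = kB * ln(W) = 1.381e-23 * 11.01
Step 3: S = 1.52e-22 J/K

1.52e-22


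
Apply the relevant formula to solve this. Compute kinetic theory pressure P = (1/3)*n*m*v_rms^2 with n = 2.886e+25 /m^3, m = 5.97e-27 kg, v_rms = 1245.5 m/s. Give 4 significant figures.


Step 1: v_rms^2 = 1245.5^2 = 1.551e+06
Step 2: n*m = 2.886e+25*5.97e-27 = 0.1723
Step 3: P = (1/3)*0.1723*1.551e+06 = 8.909e+04 Pa

8.909e+04


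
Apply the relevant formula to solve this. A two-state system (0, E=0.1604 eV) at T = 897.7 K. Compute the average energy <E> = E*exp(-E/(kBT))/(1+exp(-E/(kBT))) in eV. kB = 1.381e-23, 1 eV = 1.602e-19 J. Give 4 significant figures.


Step 1: beta*E = 0.1604*1.602e-19/(1.381e-23*897.7) = 2.073
Step 2: exp(-beta*E) = 0.1258
Step 3: <E> = 0.1604*0.1258/(1+0.1258) = 0.01793 eV

0.01793


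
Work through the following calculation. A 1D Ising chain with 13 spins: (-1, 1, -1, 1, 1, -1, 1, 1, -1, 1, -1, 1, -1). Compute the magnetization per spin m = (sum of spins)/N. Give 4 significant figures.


Step 1: Count up spins (+1): 7, down spins (-1): 6
Step 2: Total magnetization M = 7 - 6 = 1
Step 3: m = M/N = 1/13 = 0.07692

0.07692


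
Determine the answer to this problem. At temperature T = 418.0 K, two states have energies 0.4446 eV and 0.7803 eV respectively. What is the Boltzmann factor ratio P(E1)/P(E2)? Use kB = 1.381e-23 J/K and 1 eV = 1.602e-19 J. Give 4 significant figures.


Step 1: Compute energy difference dE = E1 - E2 = 0.4446 - 0.7803 = -0.3357 eV
Step 2: Convert to Joules: dE_J = -0.3357 * 1.602e-19 = -5.378e-20 J
Step 3: Compute exponent = -dE_J / (kB * T) = -(-5.378e-20) / (1.381e-23 * 418.0) = 9.316
Step 4: P(E1)/P(E2) = exp(9.316) = 1.112e+04

1.112e+04


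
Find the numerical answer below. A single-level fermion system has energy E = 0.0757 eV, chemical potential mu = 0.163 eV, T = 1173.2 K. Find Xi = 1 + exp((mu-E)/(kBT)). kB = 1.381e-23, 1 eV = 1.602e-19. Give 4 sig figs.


Step 1: (mu - E) = 0.163 - 0.0757 = 0.0873 eV
Step 2: x = (mu-E)*eV/(kB*T) = 0.0873*1.602e-19/(1.381e-23*1173.2) = 0.8632
Step 3: exp(x) = 2.371
Step 4: Xi = 1 + 2.371 = 3.371

3.371


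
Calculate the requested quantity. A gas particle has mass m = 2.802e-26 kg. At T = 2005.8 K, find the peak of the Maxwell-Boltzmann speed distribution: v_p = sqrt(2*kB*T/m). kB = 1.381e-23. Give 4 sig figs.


Step 1: Numerator = 2*kB*T = 2*1.381e-23*2005.8 = 5.54e-20
Step 2: Ratio = 5.54e-20 / 2.802e-26 = 1.977e+06
Step 3: v_p = sqrt(1.977e+06) = 1406 m/s

1406


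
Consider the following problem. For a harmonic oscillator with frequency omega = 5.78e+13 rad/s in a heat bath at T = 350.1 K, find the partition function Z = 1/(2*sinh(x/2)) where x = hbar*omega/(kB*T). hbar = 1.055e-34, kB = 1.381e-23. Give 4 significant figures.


Step 1: Compute x = hbar*omega/(kB*T) = 1.055e-34*5.78e+13/(1.381e-23*350.1) = 1.261
Step 2: x/2 = 0.6306
Step 3: sinh(x/2) = 0.6733
Step 4: Z = 1/(2*0.6733) = 0.7427

0.7427


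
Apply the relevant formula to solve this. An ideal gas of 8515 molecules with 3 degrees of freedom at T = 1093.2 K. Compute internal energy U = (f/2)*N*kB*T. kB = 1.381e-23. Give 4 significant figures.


Step 1: f/2 = 3/2 = 1.5
Step 2: N*kB*T = 8515*1.381e-23*1093.2 = 1.286e-16
Step 3: U = 1.5 * 1.286e-16 = 1.928e-16 J

1.928e-16


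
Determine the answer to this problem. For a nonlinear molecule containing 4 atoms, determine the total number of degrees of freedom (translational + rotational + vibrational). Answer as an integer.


Step 1: Translational DOF = 3
Step 2: Rotational DOF (nonlinear) = 3
Step 3: Vibrational DOF = 3*4 - 6 = 6
Step 4: Total = 3 + 3 + 6 = 12

12


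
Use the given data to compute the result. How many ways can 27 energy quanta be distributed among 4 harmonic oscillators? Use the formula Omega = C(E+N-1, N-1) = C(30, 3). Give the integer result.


Step 1: Use binomial coefficient C(30, 3)
Step 2: Numerator = 30! / 27!
Step 3: Denominator = 3!
Step 4: Omega = 4060

4060
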